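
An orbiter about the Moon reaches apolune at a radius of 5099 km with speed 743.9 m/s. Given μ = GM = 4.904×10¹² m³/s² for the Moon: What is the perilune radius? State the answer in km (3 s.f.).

r_a = 5.099×10⁶ m.
Specific energy ε = v²/2 − μ/r = -6.851×10⁵ J/kg, so a = −μ/(2ε) = 3.579×10⁶ m.
The apsides satisfy r_p + r_a = 2a, so the perilune radius is 2a − r_a = 2.059×10⁶ m = 2059.5 km.

perilune radius ≈ 2060 km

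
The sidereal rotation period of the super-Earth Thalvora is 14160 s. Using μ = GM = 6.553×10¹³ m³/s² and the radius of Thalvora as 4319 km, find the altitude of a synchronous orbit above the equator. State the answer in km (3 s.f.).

A synchronous orbit has period T, so by Kepler's third law a = (μT²/4π²)^(1/3).
μT²/4π² = 6.553×10¹³ × (1.416×10⁴)² / 39.48 = 3.328×10²⁰ m³.
a = 6.930×10⁶ m = 6930.0 km.
Altitude h = a − R = 6930.0 − 4319 = 2611.0 km.

h_sync ≈ 2610 km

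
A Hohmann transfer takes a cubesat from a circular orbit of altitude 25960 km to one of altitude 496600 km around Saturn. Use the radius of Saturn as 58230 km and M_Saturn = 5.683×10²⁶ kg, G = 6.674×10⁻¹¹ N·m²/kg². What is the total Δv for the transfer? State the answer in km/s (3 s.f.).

Δv_total ≈ 10.8 km/s

μ = GM = 6.674×10⁻¹¹ × 5.683×10²⁶ = 3.793×10¹⁶ m³/s².
r₁ = 58230 + 25960 = 84190 km = 8.4190×10⁷ m.
r₂ = 58230 + 496600 = 554830 km = 5.5483×10⁸ m.
Transfer ellipse a_t = (r₁ + r₂)/2 = 3.195×10⁸ m.
At r₁: circular v_c1 = √(μ/r₁) = 21230 m/s; transfer-perikrone v_p = √[μ(2/r₁ − 1/a_t)] = 27970 m/s.
Δv₁ = v_p − v_c1 = 6745 m/s.
At r₂: circular v_c2 = √(μ/r₂) = 8268 m/s; transfer-apokrone v_a = √[μ(2/r₂ − 1/a_t)] = 4244 m/s.
Δv₂ = v_c2 − v_a = 4024 m/s.
Total Δv = Δv₁ + Δv₂ = 10770 m/s = 10.77 km/s.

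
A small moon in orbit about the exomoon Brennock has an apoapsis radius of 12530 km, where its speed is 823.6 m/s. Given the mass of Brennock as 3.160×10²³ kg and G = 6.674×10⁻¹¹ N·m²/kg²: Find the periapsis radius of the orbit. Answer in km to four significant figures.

periapsis radius ≈ 3162 km

μ = GM = 6.674×10⁻¹¹ × 3.160×10²³ = 2.109×10¹³ m³/s².
r_a = 1.253×10⁷ m.
Specific energy ε = v²/2 − μ/r = -1.344×10⁶ J/kg, so a = −μ/(2ε) = 7.846×10⁶ m.
The apsides satisfy r_p + r_a = 2a, so the periapsis radius is 2a − r_a = 3.162×10⁶ m = 3162.0 km.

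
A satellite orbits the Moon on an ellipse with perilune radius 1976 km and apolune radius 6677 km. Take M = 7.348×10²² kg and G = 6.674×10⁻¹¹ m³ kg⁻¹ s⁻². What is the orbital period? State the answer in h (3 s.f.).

μ = GM = 6.674×10⁻¹¹ × 7.348×10²² = 4.904×10¹² m³/s².
Semi-major axis a = (r_p + r_a)/2 = (1976.0 + 6677.0)/2 = 4326.5 km = 4.326×10⁶ m.
By Kepler's third law T = 2π√(a³/μ) = 2π × 4.064×10³ = 2.553×10⁴ s.
= 7.093 h.

T ≈ 7.09 h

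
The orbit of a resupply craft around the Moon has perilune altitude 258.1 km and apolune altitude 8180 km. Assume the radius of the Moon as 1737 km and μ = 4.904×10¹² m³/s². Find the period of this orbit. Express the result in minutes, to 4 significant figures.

r_p = 1737 + 258.1 = 1995.1 km = 1.9951×10⁶ m.
r_a = 1737 + 8180 = 9917.0 km = 9.9170×10⁶ m.
Semi-major axis a = (r_p + r_a)/2 = (1995.1 + 9917.0)/2 = 5956.1 km = 5.956×10⁶ m.
By Kepler's third law T = 2π√(a³/μ) = 2π × 6.564×10³ = 4.124×10⁴ s.
= 687.4 minutes.

T ≈ 687.4 minutes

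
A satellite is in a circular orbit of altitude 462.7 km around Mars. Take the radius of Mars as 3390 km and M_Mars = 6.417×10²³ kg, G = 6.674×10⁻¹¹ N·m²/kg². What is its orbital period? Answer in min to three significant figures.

μ = GM = 6.674×10⁻¹¹ × 6.417×10²³ = 4.283×10¹³ m³/s².
r = 3390 + 462.7 = 3852.7 km = 3.8527×10⁶ m.
Kepler's third law: T = 2π√(r³/μ) = 2π√((3.853×10⁶)³ / 4.283×10¹³).
r³/μ = 1.335×10⁶ s², so T = 2π × 1.156×10³ = 7.261×10³ s.
Converting: 7.261×10³ s ÷ 60.00 = 121.0 min.

T ≈ 121 min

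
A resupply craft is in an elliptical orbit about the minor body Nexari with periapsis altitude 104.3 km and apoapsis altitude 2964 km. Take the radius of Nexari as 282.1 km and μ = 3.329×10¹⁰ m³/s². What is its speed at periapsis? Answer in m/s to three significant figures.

r_p = 282.1 + 104.3 = 386.40 km = 3.8640×10⁵ m.
r_a = 282.1 + 2964 = 3246.1 km = 3.2461×10⁶ m.
Semi-major axis a = (r_p + r_a)/2 = 1816.2 km = 1.816×10⁶ m.
Vis-viva: v² = μ(2/r − 1/a) = 3.329×10¹⁰ × (5.176×10⁻⁶ − 5.506×10⁻⁷) = 1.540×10⁵ m²/s².
v = 392.4 m/s.

v ≈ 392 m/s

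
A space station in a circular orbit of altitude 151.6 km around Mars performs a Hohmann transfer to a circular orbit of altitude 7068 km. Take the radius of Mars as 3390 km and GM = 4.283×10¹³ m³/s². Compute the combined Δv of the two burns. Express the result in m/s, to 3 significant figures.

r₁ = 3390 + 151.6 = 3541.6 km = 3.5416×10⁶ m.
r₂ = 3390 + 7068 = 10458 km = 1.0458×10⁷ m.
Transfer ellipse a_t = (r₁ + r₂)/2 = 7.000×10⁶ m.
At r₁: circular v_c1 = √(μ/r₁) = 3478 m/s; transfer-periapsis v_p = √[μ(2/r₁ − 1/a_t)] = 4251 m/s.
Δv₁ = v_p − v_c1 = 773.1 m/s.
At r₂: circular v_c2 = √(μ/r₂) = 2024 m/s; transfer-apoapsis v_a = √[μ(2/r₂ − 1/a_t)] = 1439 m/s.
Δv₂ = v_c2 − v_a = 584.2 m/s.
Total Δv = Δv₁ + Δv₂ = 1357 m/s.

Δv_total ≈ 1360 m/s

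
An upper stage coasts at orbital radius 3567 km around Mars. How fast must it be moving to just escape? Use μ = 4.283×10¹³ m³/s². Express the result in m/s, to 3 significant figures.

r = 3567 km = 3.567×10⁶ m.
Escape speed v_esc = √(2μ/r) = √(2 × 4.283×10¹³ / 3.567×10⁶) = √(2.401×10⁷) = 4900 m/s.

v_esc ≈ 4900 m/s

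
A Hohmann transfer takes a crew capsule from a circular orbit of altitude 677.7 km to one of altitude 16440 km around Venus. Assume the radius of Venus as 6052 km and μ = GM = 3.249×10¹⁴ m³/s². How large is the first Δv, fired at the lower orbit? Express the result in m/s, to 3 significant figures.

r₁ = 6052 + 677.7 = 6729.7 km = 6.7297×10⁶ m.
r₂ = 6052 + 16440 = 22492 km = 2.2492×10⁷ m.
Transfer ellipse a_t = (r₁ + r₂)/2 = 1.461×10⁷ m.
At r₁: circular v_c1 = √(μ/r₁) = 6948 m/s; transfer-periapsis v_p = √[μ(2/r₁ − 1/a_t)] = 8621 m/s.
Δv₁ = v_p − v_c1 = 1673 m/s.

Δv ≈ 1670 m/s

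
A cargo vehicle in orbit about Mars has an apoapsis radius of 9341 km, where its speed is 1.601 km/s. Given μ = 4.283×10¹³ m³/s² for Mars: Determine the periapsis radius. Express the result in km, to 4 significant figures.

periapsis radius ≈ 3624 km

r_a = 9.341×10⁶ m.
Specific energy ε = v²/2 − μ/r = -3.304×10⁶ J/kg, so a = −μ/(2ε) = 6.482×10⁶ m.
The apsides satisfy r_p + r_a = 2a, so the periapsis radius is 2a − r_a = 3.624×10⁶ m = 3623.8 km.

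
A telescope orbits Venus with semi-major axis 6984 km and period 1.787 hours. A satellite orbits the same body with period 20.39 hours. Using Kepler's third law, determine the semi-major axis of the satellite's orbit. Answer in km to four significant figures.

Kepler's third law: a³ ∝ T², so a₂ = a₁ (T₂/T₁)^(2/3).
T₂/T₁ = 11.41, (T₂/T₁)^(2/3) = 5.068.
a₂ = 6984 × 5.068 = 35400 km.

a₂ ≈ 35400 km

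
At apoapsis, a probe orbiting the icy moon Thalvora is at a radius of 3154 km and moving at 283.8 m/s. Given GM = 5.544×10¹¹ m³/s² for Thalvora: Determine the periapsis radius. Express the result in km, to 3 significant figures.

r_a = 3.154×10⁶ m.
Specific energy ε = v²/2 − μ/r = -1.355×10⁵ J/kg, so a = −μ/(2ε) = 2.046×10⁶ m.
The apsides satisfy r_p + r_a = 2a, so the periapsis radius is 2a − r_a = 9.373×10⁵ m = 937.34 km.

periapsis radius ≈ 937 km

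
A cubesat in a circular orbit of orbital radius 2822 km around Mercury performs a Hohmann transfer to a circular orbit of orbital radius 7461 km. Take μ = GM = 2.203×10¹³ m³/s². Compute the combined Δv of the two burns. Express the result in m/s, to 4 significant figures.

r₁ = 2822 km = 2.822×10⁶ m.
r₂ = 7461 km = 7.461×10⁶ m.
Transfer ellipse a_t = (r₁ + r₂)/2 = 5.142×10⁶ m.
At r₁: circular v_c1 = √(μ/r₁) = 2794 m/s; transfer-periherm v_p = √[μ(2/r₁ − 1/a_t)] = 3366 m/s.
Δv₁ = v_p − v_c1 = 571.7 m/s.
At r₂: circular v_c2 = √(μ/r₂) = 1718 m/s; transfer-apoherm v_a = √[μ(2/r₂ − 1/a_t)] = 1273 m/s.
Δv₂ = v_c2 − v_a = 445.3 m/s.
Total Δv = Δv₁ + Δv₂ = 1017 m/s.

Δv_total ≈ 1017 m/s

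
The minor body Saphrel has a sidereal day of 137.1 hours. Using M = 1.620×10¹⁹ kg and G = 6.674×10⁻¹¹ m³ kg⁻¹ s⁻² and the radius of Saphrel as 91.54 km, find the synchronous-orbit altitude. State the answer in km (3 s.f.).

μ = GM = 6.674×10⁻¹¹ × 1.620×10¹⁹ = 1.081×10⁹ m³/s².
T = 137.1 hours = 4.936×10⁵ s.
A synchronous orbit has period T, so by Kepler's third law a = (μT²/4π²)^(1/3).
μT²/4π² = 1.081×10⁹ × (4.936×10⁵)² / 39.48 = 6.671×10¹⁸ m³.
a = 1.883×10⁶ m = 1882.5 km.
Altitude h = a − R = 1882.5 − 91.54 = 1791.0 km.

h_sync ≈ 1790 km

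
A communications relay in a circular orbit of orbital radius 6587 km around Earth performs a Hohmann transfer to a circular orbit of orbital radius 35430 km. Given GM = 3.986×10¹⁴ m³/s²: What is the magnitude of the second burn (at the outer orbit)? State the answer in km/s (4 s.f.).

r₁ = 6587 km = 6.587×10⁶ m.
r₂ = 35430 km = 3.543×10⁷ m.
Transfer ellipse a_t = (r₁ + r₂)/2 = 2.101×10⁷ m.
At r₁: circular v_c1 = √(μ/r₁) = 7779 m/s; transfer-perigee v_p = √[μ(2/r₁ − 1/a_t)] = 10100 m/s.
At r₂: circular v_c2 = √(μ/r₂) = 3354 m/s; transfer-apogee v_a = √[μ(2/r₂ − 1/a_t)] = 1878 m/s.
Δv₂ = v_c2 − v_a = 1476 m/s.
= 1.476 km/s.

Δv ≈ 1.476 km/s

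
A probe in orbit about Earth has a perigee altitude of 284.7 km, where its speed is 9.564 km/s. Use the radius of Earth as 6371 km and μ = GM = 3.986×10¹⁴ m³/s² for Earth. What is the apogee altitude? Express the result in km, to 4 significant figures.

r_p = 6371 + 284.7 = 6655.7 km = 6.656×10⁶ m.
Specific energy ε = v²/2 − μ/r = -1.415×10⁷ J/kg, so a = −μ/(2ε) = 1.408×10⁷ m.
The apsides satisfy r_p + r_a = 2a, so the apogee radius is 2a − r_p = 2.151×10⁷ m = 21507 km.
Apogee altitude = 21507 − 6371 = 15136 km.

apogee altitude ≈ 15140 km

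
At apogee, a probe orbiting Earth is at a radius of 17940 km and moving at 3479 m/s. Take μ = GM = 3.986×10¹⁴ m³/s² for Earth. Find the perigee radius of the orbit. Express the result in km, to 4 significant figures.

r_a = 1.794×10⁷ m.
Specific energy ε = v²/2 − μ/r = -1.617×10⁷ J/kg, so a = −μ/(2ε) = 1.233×10⁷ m.
The apsides satisfy r_p + r_a = 2a, so the perigee radius is 2a − r_a = 6.715×10⁶ m = 6715.5 km.

perigee radius ≈ 6715 km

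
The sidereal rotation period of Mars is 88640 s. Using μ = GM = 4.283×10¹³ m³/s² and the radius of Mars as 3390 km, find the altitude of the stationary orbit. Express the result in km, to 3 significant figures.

h_sync ≈ 17000 km

A synchronous orbit has period T, so by Kepler's third law a = (μT²/4π²)^(1/3).
μT²/4π² = 4.283×10¹³ × (8.864×10⁴)² / 39.48 = 8.524×10²¹ m³.
a = 2.043×10⁷ m = 20428 km.
Altitude h = a − R = 20428 − 3390 = 17038 km.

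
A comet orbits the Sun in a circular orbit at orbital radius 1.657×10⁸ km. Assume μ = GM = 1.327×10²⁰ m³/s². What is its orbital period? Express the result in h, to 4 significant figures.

r = 1.657×10⁸ km = 1.657×10¹¹ m.
Kepler's third law: T = 2π√(r³/μ) = 2π√((1.657×10¹¹)³ / 1.327×10²⁰).
r³/μ = 3.428×10¹³ s², so T = 2π × 5.855×10⁶ = 3.679×10⁷ s.
Converting: 3.679×10⁷ s ÷ 3600 = 10220 h.

T ≈ 10220 h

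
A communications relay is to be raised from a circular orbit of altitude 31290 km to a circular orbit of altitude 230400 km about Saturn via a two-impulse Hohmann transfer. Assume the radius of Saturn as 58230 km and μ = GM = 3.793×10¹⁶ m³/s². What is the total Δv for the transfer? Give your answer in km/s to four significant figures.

r₁ = 58230 + 31290 = 89520 km = 8.9520×10⁷ m.
r₂ = 58230 + 230400 = 288630 km = 2.8863×10⁸ m.
Transfer ellipse a_t = (r₁ + r₂)/2 = 1.891×10⁸ m.
At r₁: circular v_c1 = √(μ/r₁) = 20580 m/s; transfer-perikrone v_p = √[μ(2/r₁ − 1/a_t)] = 25430 m/s.
Δv₁ = v_p − v_c1 = 4848 m/s.
At r₂: circular v_c2 = √(μ/r₂) = 11460 m/s; transfer-apokrone v_a = √[μ(2/r₂ − 1/a_t)] = 7888 m/s.
Δv₂ = v_c2 − v_a = 3576 m/s.
Total Δv = Δv₁ + Δv₂ = 8424 m/s = 8.424 km/s.

Δv_total ≈ 8.424 km/s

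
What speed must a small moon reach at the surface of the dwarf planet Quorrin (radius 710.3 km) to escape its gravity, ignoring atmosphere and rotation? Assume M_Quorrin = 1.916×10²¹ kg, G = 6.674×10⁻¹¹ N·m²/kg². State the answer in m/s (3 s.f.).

v_esc ≈ 600 m/s

μ = GM = 6.674×10⁻¹¹ × 1.916×10²¹ = 1.279×10¹¹ m³/s².
r = R = 7.103×10⁵ m.
Escape speed v_esc = √(2μ/r) = √(2 × 1.279×10¹¹ / 7.103×10⁵) = √(3.601×10⁵) = 600.0 m/s.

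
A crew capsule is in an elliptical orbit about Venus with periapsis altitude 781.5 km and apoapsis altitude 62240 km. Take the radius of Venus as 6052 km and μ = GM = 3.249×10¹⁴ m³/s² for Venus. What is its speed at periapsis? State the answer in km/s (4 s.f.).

r_p = 6052 + 781.5 = 6833.5 km = 6.8335×10⁶ m.
r_a = 6052 + 62240 = 68292 km = 6.8292×10⁷ m.
Semi-major axis a = (r_p + r_a)/2 = 37563 km = 3.756×10⁷ m.
Vis-viva: v² = μ(2/r − 1/a) = 3.249×10¹⁴ × (2.927×10⁻⁷ − 2.662×10⁻⁸) = 8.644×10⁷ m²/s².
v = 9297 m/s = 9.297 km/s.

v ≈ 9.297 km/s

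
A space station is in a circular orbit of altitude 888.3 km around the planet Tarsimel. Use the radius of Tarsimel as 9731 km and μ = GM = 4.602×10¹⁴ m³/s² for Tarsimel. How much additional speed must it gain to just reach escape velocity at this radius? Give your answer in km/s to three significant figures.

r = 9731 + 888.3 = 10619 km = 1.0619×10⁷ m.
Circular speed v_c = √(μ/r) = 6583 m/s.
Escape speed v_esc = √(2μ/r) = √2 × v_c = 9310 m/s.
Δv = v_esc − v_c = 2727 m/s = 2.727 km/s.

Δv ≈ 2.73 km/s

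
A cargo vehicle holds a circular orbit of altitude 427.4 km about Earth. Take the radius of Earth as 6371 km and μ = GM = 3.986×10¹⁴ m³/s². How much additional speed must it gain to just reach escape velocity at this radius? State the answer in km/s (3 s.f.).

Δv ≈ 3.17 km/s

r = 6371 + 427.4 = 6798.4 km = 6.7984×10⁶ m.
Circular speed v_c = √(μ/r) = 7657 m/s.
Escape speed v_esc = √(2μ/r) = √2 × v_c = 10830 m/s.
Δv = v_esc − v_c = 3172 m/s = 3.172 km/s.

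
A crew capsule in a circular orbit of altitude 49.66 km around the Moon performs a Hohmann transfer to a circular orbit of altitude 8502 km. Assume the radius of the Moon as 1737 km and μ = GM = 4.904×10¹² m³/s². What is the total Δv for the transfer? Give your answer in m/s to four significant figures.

r₁ = 1737 + 49.66 = 1786.7 km = 1.7867×10⁶ m.
r₂ = 1737 + 8502 = 10239 km = 1.0239×10⁷ m.
Transfer ellipse a_t = (r₁ + r₂)/2 = 6.013×10⁶ m.
At r₁: circular v_c1 = √(μ/r₁) = 1657 m/s; transfer-perilune v_p = √[μ(2/r₁ − 1/a_t)] = 2162 m/s.
Δv₁ = v_p − v_c1 = 505.2 m/s.
At r₂: circular v_c2 = √(μ/r₂) = 692.1 m/s; transfer-apolune v_a = √[μ(2/r₂ − 1/a_t)] = 377.2 m/s.
Δv₂ = v_c2 − v_a = 314.8 m/s.
Total Δv = Δv₁ + Δv₂ = 820.0 m/s.

Δv_total ≈ 820.0 m/s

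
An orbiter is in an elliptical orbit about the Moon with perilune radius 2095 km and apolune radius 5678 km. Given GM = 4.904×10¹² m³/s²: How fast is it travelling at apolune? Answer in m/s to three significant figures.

v ≈ 682 m/s

Semi-major axis a = (r_p + r_a)/2 = 3886.5 km = 3.886×10⁶ m.
Vis-viva: v² = μ(2/r − 1/a) = 4.904×10¹² × (3.522×10⁻⁷ − 2.573×10⁻⁷) = 4.656×10⁵ m²/s².
v = 682.3 m/s.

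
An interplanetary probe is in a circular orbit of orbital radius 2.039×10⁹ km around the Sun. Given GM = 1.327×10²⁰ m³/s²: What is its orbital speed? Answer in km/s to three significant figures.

v ≈ 8.07 km/s

r = 2.039×10⁹ km = 2.039×10¹² m.
For a circular orbit v = √(μ/r) = √(1.327×10²⁰ / 2.039×10¹²) = √(6.508×10⁷) = 8067 m/s.
That is 8.067 km/s.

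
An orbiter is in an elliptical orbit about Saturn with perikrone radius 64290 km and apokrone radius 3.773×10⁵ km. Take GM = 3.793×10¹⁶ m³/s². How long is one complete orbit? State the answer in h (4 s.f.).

T ≈ 29.40 h

Semi-major axis a = (r_p + r_a)/2 = (64290 + 3.7730×10⁵)/2 = 2.2080×10⁵ km = 2.208×10⁸ m.
By Kepler's third law T = 2π√(a³/μ) = 2π × 1.685×10⁴ = 1.058×10⁵ s.
= 29.40 h.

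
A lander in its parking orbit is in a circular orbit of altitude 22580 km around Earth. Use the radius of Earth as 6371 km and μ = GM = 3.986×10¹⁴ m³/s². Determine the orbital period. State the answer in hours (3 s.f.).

T ≈ 13.6 hours

r = 6371 + 22580 = 28951 km = 2.8951×10⁷ m.
Kepler's third law: T = 2π√(r³/μ) = 2π√((2.895×10⁷)³ / 3.986×10¹⁴).
r³/μ = 6.088×10⁷ s², so T = 2π × 7.802×10³ = 4.902×10⁴ s.
Converting: 4.902×10⁴ s ÷ 3600 = 13.62 hours.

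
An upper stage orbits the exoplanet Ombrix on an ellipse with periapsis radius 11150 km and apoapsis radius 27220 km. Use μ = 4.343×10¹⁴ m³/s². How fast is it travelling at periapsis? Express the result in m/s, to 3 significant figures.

v ≈ 7430 m/s

Semi-major axis a = (r_p + r_a)/2 = 19185 km = 1.918×10⁷ m.
Vis-viva: v² = μ(2/r − 1/a) = 4.343×10¹⁴ × (1.794×10⁻⁷ − 5.212×10⁻⁸) = 5.526×10⁷ m²/s².
v = 7434 m/s.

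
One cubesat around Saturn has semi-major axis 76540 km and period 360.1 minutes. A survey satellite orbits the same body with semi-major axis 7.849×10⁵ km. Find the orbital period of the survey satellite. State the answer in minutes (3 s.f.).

Kepler's third law: T² ∝ a³, so T₂ = T₁ (a₂/a₁)^(3/2).
a₂/a₁ = 10.25, (a₂/a₁)^(3/2) = 32.84.
T₂ = 360.1 × 32.84 = 11830 minutes.

T₂ ≈ 11800 minutes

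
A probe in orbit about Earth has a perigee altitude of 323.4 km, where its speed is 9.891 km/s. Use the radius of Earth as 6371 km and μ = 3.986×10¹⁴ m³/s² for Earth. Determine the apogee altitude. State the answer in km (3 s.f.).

r_p = 6371 + 323.4 = 6694.4 km = 6.694×10⁶ m.
Specific energy ε = v²/2 − μ/r = -1.063×10⁷ J/kg, so a = −μ/(2ε) = 1.876×10⁷ m.
The apsides satisfy r_p + r_a = 2a, so the apogee radius is 2a − r_p = 3.082×10⁷ m = 30816 km.
Apogee altitude = 30816 − 6371 = 24445 km.

apogee altitude ≈ 24400 km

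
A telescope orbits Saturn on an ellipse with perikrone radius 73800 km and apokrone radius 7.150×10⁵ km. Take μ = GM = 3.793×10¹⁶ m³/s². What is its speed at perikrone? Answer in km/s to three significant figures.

Semi-major axis a = (r_p + r_a)/2 = 3.9440×10⁵ km = 3.944×10⁸ m.
Vis-viva: v² = μ(2/r − 1/a) = 3.793×10¹⁶ × (2.710×10⁻⁸ − 2.535×10⁻⁹) = 9.317×10⁸ m²/s².
v = 30520 m/s = 30.52 km/s.

v ≈ 30.5 km/s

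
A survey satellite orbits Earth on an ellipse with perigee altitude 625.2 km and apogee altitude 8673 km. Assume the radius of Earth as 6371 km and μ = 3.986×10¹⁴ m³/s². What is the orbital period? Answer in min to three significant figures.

T ≈ 192 min

r_p = 6371 + 625.2 = 6996.2 km = 6.9962×10⁶ m.
r_a = 6371 + 8673 = 15044 km = 1.5044×10⁷ m.
Semi-major axis a = (r_p + r_a)/2 = (6996.2 + 15044)/2 = 11020 km = 1.102×10⁷ m.
By Kepler's third law T = 2π√(a³/μ) = 2π × 1.832×10³ = 1.151×10⁴ s.
= 191.9 min.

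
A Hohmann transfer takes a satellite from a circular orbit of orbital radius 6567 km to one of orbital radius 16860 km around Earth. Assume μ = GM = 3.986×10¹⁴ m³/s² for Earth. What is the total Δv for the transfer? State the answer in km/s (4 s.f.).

r₁ = 6567 km = 6.567×10⁶ m.
r₂ = 16860 km = 1.686×10⁷ m.
Transfer ellipse a_t = (r₁ + r₂)/2 = 1.171×10⁷ m.
At r₁: circular v_c1 = √(μ/r₁) = 7791 m/s; transfer-perigee v_p = √[μ(2/r₁ − 1/a_t)] = 9347 m/s.
Δv₁ = v_p − v_c1 = 1556 m/s.
At r₂: circular v_c2 = √(μ/r₂) = 4862 m/s; transfer-apogee v_a = √[μ(2/r₂ − 1/a_t)] = 3641 m/s.
Δv₂ = v_c2 − v_a = 1222 m/s.
Total Δv = Δv₁ + Δv₂ = 2778 m/s = 2.778 km/s.

Δv_total ≈ 2.778 km/s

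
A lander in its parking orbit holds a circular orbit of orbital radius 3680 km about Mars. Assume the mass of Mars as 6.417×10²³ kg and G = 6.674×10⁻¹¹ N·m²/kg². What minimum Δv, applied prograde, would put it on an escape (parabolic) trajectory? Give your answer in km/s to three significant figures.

Δv ≈ 1.41 km/s

μ = GM = 6.674×10⁻¹¹ × 6.417×10²³ = 4.283×10¹³ m³/s².
r = 3680 km = 3.680×10⁶ m.
Circular speed v_c = √(μ/r) = 3411 m/s.
Escape speed v_esc = √(2μ/r) = √2 × v_c = 4824 m/s.
Δv = v_esc − v_c = 1413 m/s = 1.413 km/s.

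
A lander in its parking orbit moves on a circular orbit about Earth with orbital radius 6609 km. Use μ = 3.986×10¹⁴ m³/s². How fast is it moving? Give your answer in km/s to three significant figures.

v ≈ 7.77 km/s

r = 6609 km = 6.609×10⁶ m.
For a circular orbit v = √(μ/r) = √(3.986×10¹⁴ / 6.609×10⁶) = √(6.031×10⁷) = 7766 m/s.
That is 7.766 km/s.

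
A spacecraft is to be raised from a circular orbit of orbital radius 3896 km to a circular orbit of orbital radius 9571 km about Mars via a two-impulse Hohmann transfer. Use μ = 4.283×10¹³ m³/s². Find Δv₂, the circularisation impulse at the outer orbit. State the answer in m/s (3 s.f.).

Δv ≈ 506 m/s

r₁ = 3896 km = 3.896×10⁶ m.
r₂ = 9571 km = 9.571×10⁶ m.
Transfer ellipse a_t = (r₁ + r₂)/2 = 6.734×10⁶ m.
At r₁: circular v_c1 = √(μ/r₁) = 3316 m/s; transfer-periapsis v_p = √[μ(2/r₁ − 1/a_t)] = 3953 m/s.
At r₂: circular v_c2 = √(μ/r₂) = 2115 m/s; transfer-apoapsis v_a = √[μ(2/r₂ − 1/a_t)] = 1609 m/s.
Δv₂ = v_c2 − v_a = 506.3 m/s.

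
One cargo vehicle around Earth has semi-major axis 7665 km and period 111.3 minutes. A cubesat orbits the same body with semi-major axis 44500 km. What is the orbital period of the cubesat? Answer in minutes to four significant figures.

Kepler's third law: T² ∝ a³, so T₂ = T₁ (a₂/a₁)^(3/2).
a₂/a₁ = 5.806, (a₂/a₁)^(3/2) = 13.99.
T₂ = 111.3 × 13.99 = 1557 minutes.

T₂ ≈ 1557 minutes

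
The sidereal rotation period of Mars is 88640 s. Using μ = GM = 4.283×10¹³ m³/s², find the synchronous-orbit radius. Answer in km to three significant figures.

A synchronous orbit has period T, so by Kepler's third law a = (μT²/4π²)^(1/3).
μT²/4π² = 4.283×10¹³ × (8.864×10⁴)² / 39.48 = 8.524×10²¹ m³.
a = 2.043×10⁷ m = 20428 km.

r_sync ≈ 20400 km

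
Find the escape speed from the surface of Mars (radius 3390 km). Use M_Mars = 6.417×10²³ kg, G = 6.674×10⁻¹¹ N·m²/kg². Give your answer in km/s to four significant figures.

v_esc ≈ 5.027 km/s

μ = GM = 6.674×10⁻¹¹ × 6.417×10²³ = 4.283×10¹³ m³/s².
r = R = 3.390×10⁶ m.
Escape speed v_esc = √(2μ/r) = √(2 × 4.283×10¹³ / 3.390×10⁶) = √(2.527×10⁷) = 5027 m/s.
= 5.027 km/s.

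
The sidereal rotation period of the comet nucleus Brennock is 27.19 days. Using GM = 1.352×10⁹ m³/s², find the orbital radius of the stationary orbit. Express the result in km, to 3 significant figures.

T = 27.19 days = 2.349×10⁶ s.
A synchronous orbit has period T, so by Kepler's third law a = (μT²/4π²)^(1/3).
μT²/4π² = 1.352×10⁹ × (2.349×10⁶)² / 39.48 = 1.890×10²⁰ m³.
a = 5.739×10⁶ m = 5738.8 km.

r_sync ≈ 5740 km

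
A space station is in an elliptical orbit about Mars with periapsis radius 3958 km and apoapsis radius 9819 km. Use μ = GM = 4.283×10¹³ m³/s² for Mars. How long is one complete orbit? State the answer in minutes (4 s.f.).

T ≈ 289.3 minutes

Semi-major axis a = (r_p + r_a)/2 = (3958.0 + 9819.0)/2 = 6888.5 km = 6.888×10⁶ m.
By Kepler's third law T = 2π√(a³/μ) = 2π × 2.763×10³ = 1.736×10⁴ s.
= 289.3 minutes.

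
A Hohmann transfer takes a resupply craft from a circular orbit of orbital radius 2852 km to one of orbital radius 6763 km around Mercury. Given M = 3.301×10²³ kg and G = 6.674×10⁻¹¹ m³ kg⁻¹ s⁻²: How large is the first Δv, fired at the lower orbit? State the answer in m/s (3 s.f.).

Δv ≈ 517 m/s

μ = GM = 6.674×10⁻¹¹ × 3.301×10²³ = 2.203×10¹³ m³/s².
r₁ = 2852 km = 2.852×10⁶ m.
r₂ = 6763 km = 6.763×10⁶ m.
Transfer ellipse a_t = (r₁ + r₂)/2 = 4.808×10⁶ m.
At r₁: circular v_c1 = √(μ/r₁) = 2779 m/s; transfer-periherm v_p = √[μ(2/r₁ − 1/a_t)] = 3296 m/s.
Δv₁ = v_p − v_c1 = 517.1 m/s.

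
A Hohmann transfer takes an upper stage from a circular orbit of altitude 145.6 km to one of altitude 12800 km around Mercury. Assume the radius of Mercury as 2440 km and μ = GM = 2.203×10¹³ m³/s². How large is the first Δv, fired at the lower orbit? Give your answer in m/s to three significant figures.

Δv ≈ 898 m/s

r₁ = 2440 + 145.6 = 2585.6 km = 2.5856×10⁶ m.
r₂ = 2440 + 12800 = 15240 km = 1.5240×10⁷ m.
Transfer ellipse a_t = (r₁ + r₂)/2 = 8.913×10⁶ m.
At r₁: circular v_c1 = √(μ/r₁) = 2919 m/s; transfer-periherm v_p = √[μ(2/r₁ − 1/a_t)] = 3817 m/s.
Δv₁ = v_p − v_c1 = 898.0 m/s.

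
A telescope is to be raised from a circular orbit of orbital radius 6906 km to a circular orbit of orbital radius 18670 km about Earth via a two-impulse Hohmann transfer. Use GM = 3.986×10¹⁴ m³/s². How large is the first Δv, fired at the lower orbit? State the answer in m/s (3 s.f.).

r₁ = 6906 km = 6.906×10⁶ m.
r₂ = 18670 km = 1.867×10⁷ m.
Transfer ellipse a_t = (r₁ + r₂)/2 = 1.279×10⁷ m.
At r₁: circular v_c1 = √(μ/r₁) = 7597 m/s; transfer-perigee v_p = √[μ(2/r₁ − 1/a_t)] = 9180 m/s.
Δv₁ = v_p − v_c1 = 1582 m/s.

Δv ≈ 1580 m/s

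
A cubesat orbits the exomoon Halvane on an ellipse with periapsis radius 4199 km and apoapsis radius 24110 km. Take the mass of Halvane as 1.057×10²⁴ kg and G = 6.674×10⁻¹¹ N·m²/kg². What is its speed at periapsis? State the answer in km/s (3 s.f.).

μ = GM = 6.674×10⁻¹¹ × 1.057×10²⁴ = 7.054×10¹³ m³/s².
Semi-major axis a = (r_p + r_a)/2 = 14154 km = 1.415×10⁷ m.
Vis-viva: v² = μ(2/r − 1/a) = 7.054×10¹³ × (4.763×10⁻⁷ − 7.065×10⁻⁸) = 2.862×10⁷ m²/s².
v = 5349 m/s = 5.349 km/s.

v ≈ 5.35 km/s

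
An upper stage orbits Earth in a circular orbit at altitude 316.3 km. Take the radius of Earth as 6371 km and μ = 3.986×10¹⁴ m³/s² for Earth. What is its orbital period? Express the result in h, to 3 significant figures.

r = 6371 + 316.3 = 6687.3 km = 6.6873×10⁶ m.
Kepler's third law: T = 2π√(r³/μ) = 2π√((6.687×10⁶)³ / 3.986×10¹⁴).
r³/μ = 7.503×10⁵ s², so T = 2π × 8.662×10² = 5.442×10³ s.
Converting: 5.442×10³ s ÷ 3600 = 1.512 h.

T ≈ 1.51 h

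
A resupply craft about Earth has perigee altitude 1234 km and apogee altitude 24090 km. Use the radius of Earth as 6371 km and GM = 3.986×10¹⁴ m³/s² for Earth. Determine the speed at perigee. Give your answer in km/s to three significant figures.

v ≈ 9.16 km/s

r_p = 6371 + 1234 = 7605.0 km = 7.6050×10⁶ m.
r_a = 6371 + 24090 = 30461 km = 3.0461×10⁷ m.
Semi-major axis a = (r_p + r_a)/2 = 19033 km = 1.903×10⁷ m.
Vis-viva: v² = μ(2/r − 1/a) = 3.986×10¹⁴ × (2.630×10⁻⁷ − 5.254×10⁻⁸) = 8.388×10⁷ m²/s².
v = 9159 m/s = 9.159 km/s.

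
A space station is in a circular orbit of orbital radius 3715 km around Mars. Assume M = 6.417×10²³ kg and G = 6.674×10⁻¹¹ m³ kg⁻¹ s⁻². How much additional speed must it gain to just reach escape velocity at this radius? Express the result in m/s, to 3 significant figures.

Δv ≈ 1410 m/s

μ = GM = 6.674×10⁻¹¹ × 6.417×10²³ = 4.283×10¹³ m³/s².
r = 3715 km = 3.715×10⁶ m.
Circular speed v_c = √(μ/r) = 3395 m/s.
Escape speed v_esc = √(2μ/r) = √2 × v_c = 4802 m/s.
Δv = v_esc − v_c = 1406 m/s.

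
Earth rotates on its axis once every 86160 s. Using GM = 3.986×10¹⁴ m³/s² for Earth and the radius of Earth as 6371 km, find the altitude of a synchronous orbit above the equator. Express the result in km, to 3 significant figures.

A synchronous orbit has period T, so by Kepler's third law a = (μT²/4π²)^(1/3).
μT²/4π² = 3.986×10¹⁴ × (8.616×10⁴)² / 39.48 = 7.495×10²² m³.
a = 4.216×10⁷ m = 42163 km.
Altitude h = a − R = 42163 − 6371 = 35792 km.

h_sync ≈ 35800 km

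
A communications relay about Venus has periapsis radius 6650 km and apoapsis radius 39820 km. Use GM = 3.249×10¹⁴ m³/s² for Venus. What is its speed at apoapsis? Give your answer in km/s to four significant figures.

Semi-major axis a = (r_p + r_a)/2 = 23235 km = 2.324×10⁷ m.
Vis-viva: v² = μ(2/r − 1/a) = 3.249×10¹⁴ × (5.023×10⁻⁸ − 4.304×10⁻⁸) = 2.335×10⁶ m²/s².
v = 1528 m/s = 1.528 km/s.

v ≈ 1.528 km/s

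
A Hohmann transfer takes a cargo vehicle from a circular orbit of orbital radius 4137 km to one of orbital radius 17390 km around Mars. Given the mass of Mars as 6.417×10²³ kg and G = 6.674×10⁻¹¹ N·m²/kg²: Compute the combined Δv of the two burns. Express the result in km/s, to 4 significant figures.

μ = GM = 6.674×10⁻¹¹ × 6.417×10²³ = 4.283×10¹³ m³/s².
r₁ = 4137 km = 4.137×10⁶ m.
r₂ = 17390 km = 1.739×10⁷ m.
Transfer ellipse a_t = (r₁ + r₂)/2 = 1.076×10⁷ m.
At r₁: circular v_c1 = √(μ/r₁) = 3217 m/s; transfer-periapsis v_p = √[μ(2/r₁ − 1/a_t)] = 4090 m/s.
Δv₁ = v_p − v_c1 = 872.2 m/s.
At r₂: circular v_c2 = √(μ/r₂) = 1569 m/s; transfer-apoapsis v_a = √[μ(2/r₂ − 1/a_t)] = 972.9 m/s.
Δv₂ = v_c2 − v_a = 596.4 m/s.
Total Δv = Δv₁ + Δv₂ = 1469 m/s = 1.469 km/s.

Δv_total ≈ 1.469 km/s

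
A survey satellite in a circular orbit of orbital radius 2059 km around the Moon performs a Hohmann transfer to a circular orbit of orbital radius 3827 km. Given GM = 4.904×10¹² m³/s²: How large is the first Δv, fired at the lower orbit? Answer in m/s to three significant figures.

r₁ = 2059 km = 2.059×10⁶ m.
r₂ = 3827 km = 3.827×10⁶ m.
Transfer ellipse a_t = (r₁ + r₂)/2 = 2.943×10⁶ m.
At r₁: circular v_c1 = √(μ/r₁) = 1543 m/s; transfer-perilune v_p = √[μ(2/r₁ − 1/a_t)] = 1760 m/s.
Δv₁ = v_p − v_c1 = 216.6 m/s.

Δv ≈ 217 m/s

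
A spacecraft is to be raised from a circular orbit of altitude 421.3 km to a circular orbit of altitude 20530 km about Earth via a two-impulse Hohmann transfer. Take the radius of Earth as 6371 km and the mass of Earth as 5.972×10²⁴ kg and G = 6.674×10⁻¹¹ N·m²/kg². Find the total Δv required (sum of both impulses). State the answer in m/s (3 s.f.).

Δv_total ≈ 3420 m/s

μ = GM = 6.674×10⁻¹¹ × 5.972×10²⁴ = 3.986×10¹⁴ m³/s².
r₁ = 6371 + 421.3 = 6792.3 km = 6.7923×10⁶ m.
r₂ = 6371 + 20530 = 26901 km = 2.6901×10⁷ m.
Transfer ellipse a_t = (r₁ + r₂)/2 = 1.685×10⁷ m.
At r₁: circular v_c1 = √(μ/r₁) = 7660 m/s; transfer-perigee v_p = √[μ(2/r₁ − 1/a_t)] = 9680 m/s.
Δv₁ = v_p − v_c1 = 2020 m/s.
At r₂: circular v_c2 = √(μ/r₂) = 3849 m/s; transfer-apogee v_a = √[μ(2/r₂ − 1/a_t)] = 2444 m/s.
Δv₂ = v_c2 − v_a = 1405 m/s.
Total Δv = Δv₁ + Δv₂ = 3425 m/s.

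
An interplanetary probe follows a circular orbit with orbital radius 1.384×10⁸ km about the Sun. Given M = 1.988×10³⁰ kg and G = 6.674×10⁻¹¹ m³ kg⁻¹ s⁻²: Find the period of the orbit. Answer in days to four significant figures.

T ≈ 325.1 days

μ = GM = 6.674×10⁻¹¹ × 1.988×10³⁰ = 1.327×10²⁰ m³/s².
r = 1.384×10⁸ km = 1.384×10¹¹ m.
Kepler's third law: T = 2π√(r³/μ) = 2π√((1.384×10¹¹)³ / 1.327×10²⁰).
r³/μ = 1.998×10¹³ s², so T = 2π × 4.470×10⁶ = 2.809×10⁷ s.
Converting: 2.809×10⁷ s ÷ 86400 = 325.1 days.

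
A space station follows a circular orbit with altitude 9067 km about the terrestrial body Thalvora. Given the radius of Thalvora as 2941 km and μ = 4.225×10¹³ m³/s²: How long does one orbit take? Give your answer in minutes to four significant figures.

T ≈ 670.4 minutes

r = 2941 + 9067 = 12008 km = 1.2008×10⁷ m.
Kepler's third law: T = 2π√(r³/μ) = 2π√((1.201×10⁷)³ / 4.225×10¹³).
r³/μ = 4.098×10⁷ s², so T = 2π × 6.402×10³ = 4.022×10⁴ s.
Converting: 4.022×10⁴ s ÷ 60.00 = 670.4 minutes.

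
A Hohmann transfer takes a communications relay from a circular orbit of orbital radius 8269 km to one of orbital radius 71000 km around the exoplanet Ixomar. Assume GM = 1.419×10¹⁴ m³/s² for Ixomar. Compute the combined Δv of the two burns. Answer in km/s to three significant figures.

Δv_total ≈ 2.17 km/s

r₁ = 8269 km = 8.269×10⁶ m.
r₂ = 71000 km = 7.100×10⁷ m.
Transfer ellipse a_t = (r₁ + r₂)/2 = 3.963×10⁷ m.
At r₁: circular v_c1 = √(μ/r₁) = 4143 m/s; transfer-periapsis v_p = √[μ(2/r₁ − 1/a_t)] = 5544 m/s.
Δv₁ = v_p − v_c1 = 1402 m/s.
At r₂: circular v_c2 = √(μ/r₂) = 1414 m/s; transfer-apoapsis v_a = √[μ(2/r₂ − 1/a_t)] = 645.7 m/s.
Δv₂ = v_c2 − v_a = 768.0 m/s.
Total Δv = Δv₁ + Δv₂ = 2170 m/s = 2.170 km/s.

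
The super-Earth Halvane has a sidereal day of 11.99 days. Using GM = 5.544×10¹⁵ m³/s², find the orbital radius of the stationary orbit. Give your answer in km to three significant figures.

r_sync ≈ 5.32×10⁵ km

T = 11.99 days = 1.036×10⁶ s.
A synchronous orbit has period T, so by Kepler's third law a = (μT²/4π²)^(1/3).
μT²/4π² = 5.544×10¹⁵ × (1.036×10⁶)² / 39.48 = 1.507×10²⁶ m³.
a = 5.322×10⁸ m = 5.3216×10⁵ km.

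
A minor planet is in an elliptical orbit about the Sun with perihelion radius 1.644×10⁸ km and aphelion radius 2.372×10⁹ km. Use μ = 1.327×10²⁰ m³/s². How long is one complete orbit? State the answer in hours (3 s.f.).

Semi-major axis a = (r_p + r_a)/2 = (1.6440×10⁸ + 2.3720×10⁹)/2 = 1.2682×10⁹ km = 1.268×10¹² m.
By Kepler's third law T = 2π√(a³/μ) = 2π × 1.240×10⁸ = 7.790×10⁸ s.
= 2.164×10⁵ hours.

T ≈ 216000 hours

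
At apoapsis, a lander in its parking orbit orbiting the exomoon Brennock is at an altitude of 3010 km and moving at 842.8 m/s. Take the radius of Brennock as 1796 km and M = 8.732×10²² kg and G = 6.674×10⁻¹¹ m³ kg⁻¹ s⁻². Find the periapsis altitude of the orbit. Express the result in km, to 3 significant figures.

periapsis altitude ≈ 195 km

μ = GM = 6.674×10⁻¹¹ × 8.732×10²² = 5.828×10¹² m³/s².
r_a = 1796 + 3010 = 4806.0 km = 4.806×10⁶ m.
Specific energy ε = v²/2 − μ/r = -8.574×10⁵ J/kg, so a = −μ/(2ε) = 3.398×10⁶ m.
The apsides satisfy r_p + r_a = 2a, so the periapsis radius is 2a − r_a = 1.991×10⁶ m = 1990.7 km.
Periapsis altitude = 1990.7 − 1796 = 194.67 km.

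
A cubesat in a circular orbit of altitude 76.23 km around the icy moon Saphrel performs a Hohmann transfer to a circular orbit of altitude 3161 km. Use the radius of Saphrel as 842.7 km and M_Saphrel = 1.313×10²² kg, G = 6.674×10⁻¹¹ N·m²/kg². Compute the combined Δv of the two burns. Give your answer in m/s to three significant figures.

μ = GM = 6.674×10⁻¹¹ × 1.313×10²² = 8.763×10¹¹ m³/s².
r₁ = 842.7 + 76.23 = 918.93 km = 9.1893×10⁵ m.
r₂ = 842.7 + 3161 = 4003.7 km = 4.0037×10⁶ m.
Transfer ellipse a_t = (r₁ + r₂)/2 = 2.461×10⁶ m.
At r₁: circular v_c1 = √(μ/r₁) = 976.5 m/s; transfer-periapsis v_p = √[μ(2/r₁ − 1/a_t)] = 1245 m/s.
Δv₁ = v_p − v_c1 = 268.9 m/s.
At r₂: circular v_c2 = √(μ/r₂) = 467.8 m/s; transfer-apoapsis v_a = √[μ(2/r₂ − 1/a_t)] = 285.9 m/s.
Δv₂ = v_c2 − v_a = 182.0 m/s.
Total Δv = Δv₁ + Δv₂ = 450.9 m/s.

Δv_total ≈ 451 m/s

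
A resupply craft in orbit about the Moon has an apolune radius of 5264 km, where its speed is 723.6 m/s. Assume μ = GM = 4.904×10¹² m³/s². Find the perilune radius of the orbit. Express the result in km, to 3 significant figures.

perilune radius ≈ 2060 km

r_a = 5.264×10⁶ m.
Specific energy ε = v²/2 − μ/r = -6.698×10⁵ J/kg, so a = −μ/(2ε) = 3.661×10⁶ m.
The apsides satisfy r_p + r_a = 2a, so the perilune radius is 2a − r_a = 2.057×10⁶ m = 2057.5 km.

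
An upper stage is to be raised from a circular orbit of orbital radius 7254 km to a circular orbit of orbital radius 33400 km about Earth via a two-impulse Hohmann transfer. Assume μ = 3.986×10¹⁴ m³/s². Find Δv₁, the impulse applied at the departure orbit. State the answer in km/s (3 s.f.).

Δv ≈ 2.09 km/s

r₁ = 7254 km = 7.254×10⁶ m.
r₂ = 33400 km = 3.340×10⁷ m.
Transfer ellipse a_t = (r₁ + r₂)/2 = 2.033×10⁷ m.
At r₁: circular v_c1 = √(μ/r₁) = 7413 m/s; transfer-perigee v_p = √[μ(2/r₁ − 1/a_t)] = 9502 m/s.
Δv₁ = v_p − v_c1 = 2089 m/s.
= 2.089 km/s.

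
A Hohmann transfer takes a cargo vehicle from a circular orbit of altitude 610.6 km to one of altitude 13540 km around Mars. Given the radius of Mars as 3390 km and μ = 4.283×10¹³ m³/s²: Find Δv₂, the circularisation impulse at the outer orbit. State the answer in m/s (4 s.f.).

r₁ = 3390 + 610.6 = 4000.6 km = 4.0006×10⁶ m.
r₂ = 3390 + 13540 = 16930 km = 1.6930×10⁷ m.
Transfer ellipse a_t = (r₁ + r₂)/2 = 1.047×10⁷ m.
At r₁: circular v_c1 = √(μ/r₁) = 3272 m/s; transfer-periapsis v_p = √[μ(2/r₁ − 1/a_t)] = 4162 m/s.
At r₂: circular v_c2 = √(μ/r₂) = 1591 m/s; transfer-apoapsis v_a = √[μ(2/r₂ − 1/a_t)] = 983.4 m/s.
Δv₂ = v_c2 − v_a = 607.1 m/s.

Δv ≈ 607.1 m/s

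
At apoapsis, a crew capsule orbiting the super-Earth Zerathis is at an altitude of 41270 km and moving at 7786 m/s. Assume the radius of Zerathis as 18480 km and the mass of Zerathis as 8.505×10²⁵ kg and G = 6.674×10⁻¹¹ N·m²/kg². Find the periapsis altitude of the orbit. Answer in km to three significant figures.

μ = GM = 6.674×10⁻¹¹ × 8.505×10²⁵ = 5.676×10¹⁵ m³/s².
r_a = 18480 + 41270 = 59750 km = 5.975×10⁷ m.
Specific energy ε = v²/2 − μ/r = -6.469×10⁷ J/kg, so a = −μ/(2ε) = 4.387×10⁷ m.
The apsides satisfy r_p + r_a = 2a, so the periapsis radius is 2a − r_a = 2.800×10⁷ m = 27997 km.
Periapsis altitude = 27997 − 18480 = 9516.7 km.

periapsis altitude ≈ 9520 km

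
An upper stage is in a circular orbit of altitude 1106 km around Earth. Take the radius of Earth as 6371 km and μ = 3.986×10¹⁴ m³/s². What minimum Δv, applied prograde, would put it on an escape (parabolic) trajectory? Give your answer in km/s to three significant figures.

Δv ≈ 3.02 km/s

r = 6371 + 1106 = 7477.0 km = 7.4770×10⁶ m.
Circular speed v_c = √(μ/r) = 7301 m/s.
Escape speed v_esc = √(2μ/r) = √2 × v_c = 10330 m/s.
Δv = v_esc − v_c = 3024 m/s = 3.024 km/s.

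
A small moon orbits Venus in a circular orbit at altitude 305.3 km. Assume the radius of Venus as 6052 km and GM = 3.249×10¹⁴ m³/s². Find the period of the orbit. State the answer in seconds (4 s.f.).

r = 6052 + 305.3 = 6357.3 km = 6.3573×10⁶ m.
Kepler's third law: T = 2π√(r³/μ) = 2π√((6.357×10⁶)³ / 3.249×10¹⁴).
r³/μ = 7.908×10⁵ s², so T = 2π × 8.893×10² = 5.587×10³ s.

T ≈ 5587 seconds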